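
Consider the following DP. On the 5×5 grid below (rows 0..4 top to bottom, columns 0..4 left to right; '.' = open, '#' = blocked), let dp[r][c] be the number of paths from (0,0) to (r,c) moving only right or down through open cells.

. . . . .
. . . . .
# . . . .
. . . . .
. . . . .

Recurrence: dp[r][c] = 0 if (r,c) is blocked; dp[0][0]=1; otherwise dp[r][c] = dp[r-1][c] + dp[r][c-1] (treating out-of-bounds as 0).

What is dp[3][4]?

30

r\c   0   1   2   3   4
  0   1   1   1   1   1
  1   1   2   3   4   5
  2   0   2   5   9  14
  3   0   2   7  16  30
  4   0   2   9  25  55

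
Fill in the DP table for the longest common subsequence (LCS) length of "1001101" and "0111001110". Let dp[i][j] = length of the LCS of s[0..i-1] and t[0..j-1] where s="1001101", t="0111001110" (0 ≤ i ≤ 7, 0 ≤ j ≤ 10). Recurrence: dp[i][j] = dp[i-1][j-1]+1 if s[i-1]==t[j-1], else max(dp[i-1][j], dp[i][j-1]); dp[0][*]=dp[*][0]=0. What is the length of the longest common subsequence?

   ''  0  1  1  1  0  0  1  1  1  0
''  0  0  0  0  0  0  0  0  0  0  0
 1  0  0  1  1  1  1  1  1  1  1  1
 0  0  1  1  1  1  2  2  2  2  2  2
 0  0  1  1  1  1  2  3  3  3  3  3
 1  0  1  2  2  2  2  3  4  4  4  4
 1  0  1  2  3  3  3  3  4  5  5  5
 0  0  1  2  3  3  4  4  4  5  5  6
 1  0  1  2  3  4  4  4  5  5  6  6

6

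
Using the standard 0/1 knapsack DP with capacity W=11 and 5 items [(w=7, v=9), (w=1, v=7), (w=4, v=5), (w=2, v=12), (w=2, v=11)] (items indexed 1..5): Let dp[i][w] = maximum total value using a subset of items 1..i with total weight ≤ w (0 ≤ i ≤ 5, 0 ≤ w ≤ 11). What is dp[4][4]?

19

i\w   0   1   2   3   4   5   6   7   8   9  10  11
  0   0   0   0   0   0   0   0   0   0   0   0   0
  1   0   0   0   0   0   0   0   9   9   9   9   9
  2   0   7   7   7   7   7   7   9  16  16  16  16
  3   0   7   7   7   7  12  12  12  16  16  16  16
  4   0   7  12  19  19  19  19  24  24  24  28  28
  5   0   7  12  19  23  30  30  30  30  35  35  35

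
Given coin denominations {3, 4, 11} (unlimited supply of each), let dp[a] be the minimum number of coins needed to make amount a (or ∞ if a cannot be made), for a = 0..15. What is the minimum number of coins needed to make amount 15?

2

 a  0  1  2  3  4  5  6  7  8  9 10 11 12 13 14 15
dp  0  -  -  1  1  -  2  2  2  3  3  1  3  4  2  2
(- denotes ∞ / unreachable)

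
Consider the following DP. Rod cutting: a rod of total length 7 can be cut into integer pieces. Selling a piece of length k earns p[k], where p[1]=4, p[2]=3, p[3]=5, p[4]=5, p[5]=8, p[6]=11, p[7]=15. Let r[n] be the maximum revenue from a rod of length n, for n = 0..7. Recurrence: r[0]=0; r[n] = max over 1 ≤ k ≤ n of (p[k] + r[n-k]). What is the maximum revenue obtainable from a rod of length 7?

28

   n    0    1    2    3    4    5    6    7
r[n]    0    4    8   12   16   20   24   28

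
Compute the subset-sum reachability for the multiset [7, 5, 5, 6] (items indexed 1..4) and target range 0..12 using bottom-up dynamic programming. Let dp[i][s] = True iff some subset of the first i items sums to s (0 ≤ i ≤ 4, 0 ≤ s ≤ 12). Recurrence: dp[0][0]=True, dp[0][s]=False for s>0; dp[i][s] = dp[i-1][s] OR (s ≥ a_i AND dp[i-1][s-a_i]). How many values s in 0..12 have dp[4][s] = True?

7

i\s   0   1   2   3   4   5   6   7   8   9  10  11  12
  0   T   F   F   F   F   F   F   F   F   F   F   F   F
  1   T   F   F   F   F   F   F   T   F   F   F   F   F
  2   T   F   F   F   F   T   F   T   F   F   F   F   T
  3   T   F   F   F   F   T   F   T   F   F   T   F   T
  4   T   F   F   F   F   T   T   T   F   F   T   T   T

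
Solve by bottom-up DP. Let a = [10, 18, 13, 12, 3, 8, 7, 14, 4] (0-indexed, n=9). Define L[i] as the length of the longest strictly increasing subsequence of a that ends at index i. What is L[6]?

2

   i    0    1    2    3    4    5    6    7    8
a[i]   10   18   13   12    3    8    7   14    4
L[i]    1    2    2    2    1    2    2    3    2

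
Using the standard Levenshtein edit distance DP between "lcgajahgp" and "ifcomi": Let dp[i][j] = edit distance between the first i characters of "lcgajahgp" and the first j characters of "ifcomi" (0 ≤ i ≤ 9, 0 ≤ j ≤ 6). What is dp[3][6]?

5

   ''  i  f  c  o  m  i
''  0  1  2  3  4  5  6
 l  1  1  2  3  4  5  6
 c  2  2  2  2  3  4  5
 g  3  3  3  3  3  4  5
 a  4  4  4  4  4  4  5
 j  5  5  5  5  5  5  5
 a  6  6  6  6  6  6  6
 h  7  7  7  7  7  7  7
 g  8  8  8  8  8  8  8
 p  9  9  9  9  9  9  9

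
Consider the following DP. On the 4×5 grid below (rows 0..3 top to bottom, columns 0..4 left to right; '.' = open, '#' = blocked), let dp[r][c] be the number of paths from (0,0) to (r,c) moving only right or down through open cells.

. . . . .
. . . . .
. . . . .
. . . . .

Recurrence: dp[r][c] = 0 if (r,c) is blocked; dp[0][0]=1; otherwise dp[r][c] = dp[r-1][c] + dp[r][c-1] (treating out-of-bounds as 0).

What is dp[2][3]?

10

r\c   0   1   2   3   4
  0   1   1   1   1   1
  1   1   2   3   4   5
  2   1   3   6  10  15
  3   1   4  10  20  35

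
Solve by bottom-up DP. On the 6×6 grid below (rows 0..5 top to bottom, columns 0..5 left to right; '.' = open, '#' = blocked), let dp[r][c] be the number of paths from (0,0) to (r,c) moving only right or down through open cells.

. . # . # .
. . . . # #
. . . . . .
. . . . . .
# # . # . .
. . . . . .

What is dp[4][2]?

r\c   0   1   2   3   4   5
  0   1   1   0   0   0   0
  1   1   2   2   2   0   0
  2   1   3   5   7   7   7
  3   1   4   9  16  23  30
  4   0   0   9   0  23  53
  5   0   0   9   9  32  85

9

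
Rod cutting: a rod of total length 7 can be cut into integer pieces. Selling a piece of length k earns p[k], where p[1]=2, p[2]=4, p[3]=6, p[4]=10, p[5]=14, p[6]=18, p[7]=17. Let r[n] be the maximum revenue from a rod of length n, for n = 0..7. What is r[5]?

   n    0    1    2    3    4    5    6    7
r[n]    0    2    4    6   10   14   18   20

14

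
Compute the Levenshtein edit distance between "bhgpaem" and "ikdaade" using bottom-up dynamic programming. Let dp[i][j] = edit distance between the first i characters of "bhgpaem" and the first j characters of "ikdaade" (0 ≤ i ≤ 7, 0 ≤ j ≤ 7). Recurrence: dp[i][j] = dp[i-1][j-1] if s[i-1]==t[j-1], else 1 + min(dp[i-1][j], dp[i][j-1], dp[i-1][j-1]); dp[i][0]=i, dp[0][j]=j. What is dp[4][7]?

   ''  i  k  d  a  a  d  e
''  0  1  2  3  4  5  6  7
 b  1  1  2  3  4  5  6  7
 h  2  2  2  3  4  5  6  7
 g  3  3  3  3  4  5  6  7
 p  4  4  4  4  4  5  6  7
 a  5  5  5  5  4  4  5  6
 e  6  6  6  6  5  5  5  5
 m  7  7  7  7  6  6  6  6

7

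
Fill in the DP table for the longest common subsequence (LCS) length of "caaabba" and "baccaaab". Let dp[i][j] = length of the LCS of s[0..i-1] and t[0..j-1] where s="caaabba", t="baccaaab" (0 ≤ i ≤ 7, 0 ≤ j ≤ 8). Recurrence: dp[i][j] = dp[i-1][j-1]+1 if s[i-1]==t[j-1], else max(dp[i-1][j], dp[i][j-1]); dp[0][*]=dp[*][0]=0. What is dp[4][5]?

   ''  b  a  c  c  a  a  a  b
''  0  0  0  0  0  0  0  0  0
 c  0  0  0  1  1  1  1  1  1
 a  0  0  1  1  1  2  2  2  2
 a  0  0  1  1  1  2  3  3  3
 a  0  0  1  1  1  2  3  4  4
 b  0  1  1  1  1  2  3  4  5
 b  0  1  1  1  1  2  3  4  5
 a  0  1  2  2  2  2  3  4  5

2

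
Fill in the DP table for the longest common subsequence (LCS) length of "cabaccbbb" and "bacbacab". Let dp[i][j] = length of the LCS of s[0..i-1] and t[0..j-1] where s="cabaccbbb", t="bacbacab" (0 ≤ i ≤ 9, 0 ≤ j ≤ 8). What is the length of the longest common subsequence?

   ''  b  a  c  b  a  c  a  b
''  0  0  0  0  0  0  0  0  0
 c  0  0  0  1  1  1  1  1  1
 a  0  0  1  1  1  2  2  2  2
 b  0  1  1  1  2  2  2  2  3
 a  0  1  2  2  2  3  3  3  3
 c  0  1  2  3  3  3  4  4  4
 c  0  1  2  3  3  3  4  4  4
 b  0  1  2  3  4  4  4  4  5
 b  0  1  2  3  4  4  4  4  5
 b  0  1  2  3  4  4  4  4  5

5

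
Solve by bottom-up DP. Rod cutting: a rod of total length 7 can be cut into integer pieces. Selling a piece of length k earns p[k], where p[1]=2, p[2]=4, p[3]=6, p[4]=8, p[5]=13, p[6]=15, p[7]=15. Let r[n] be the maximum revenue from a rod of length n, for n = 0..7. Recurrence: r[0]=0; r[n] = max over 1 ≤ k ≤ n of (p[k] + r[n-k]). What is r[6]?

15

   n    0    1    2    3    4    5    6    7
r[n]    0    2    4    6    8   13   15   17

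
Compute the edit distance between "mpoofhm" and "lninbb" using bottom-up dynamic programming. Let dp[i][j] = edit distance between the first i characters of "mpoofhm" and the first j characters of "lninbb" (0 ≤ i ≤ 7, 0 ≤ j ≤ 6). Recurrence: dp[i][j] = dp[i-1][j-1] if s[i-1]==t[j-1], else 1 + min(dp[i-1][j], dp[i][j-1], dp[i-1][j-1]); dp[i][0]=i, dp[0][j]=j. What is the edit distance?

   ''  l  n  i  n  b  b
''  0  1  2  3  4  5  6
 m  1  1  2  3  4  5  6
 p  2  2  2  3  4  5  6
 o  3  3  3  3  4  5  6
 o  4  4  4  4  4  5  6
 f  5  5  5  5  5  5  6
 h  6  6  6  6  6  6  6
 m  7  7  7  7  7  7  7

7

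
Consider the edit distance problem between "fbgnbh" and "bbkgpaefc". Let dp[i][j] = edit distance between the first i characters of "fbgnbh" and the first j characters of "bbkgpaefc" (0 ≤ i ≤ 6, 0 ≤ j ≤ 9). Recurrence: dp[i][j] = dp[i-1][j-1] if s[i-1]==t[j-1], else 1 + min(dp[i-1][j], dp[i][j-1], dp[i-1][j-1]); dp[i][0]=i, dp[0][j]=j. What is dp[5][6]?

4

   ''  b  b  k  g  p  a  e  f  c
''  0  1  2  3  4  5  6  7  8  9
 f  1  1  2  3  4  5  6  7  7  8
 b  2  1  1  2  3  4  5  6  7  8
 g  3  2  2  2  2  3  4  5  6  7
 n  4  3  3  3  3  3  4  5  6  7
 b  5  4  3  4  4  4  4  5  6  7
 h  6  5  4  4  5  5  5  5  6  7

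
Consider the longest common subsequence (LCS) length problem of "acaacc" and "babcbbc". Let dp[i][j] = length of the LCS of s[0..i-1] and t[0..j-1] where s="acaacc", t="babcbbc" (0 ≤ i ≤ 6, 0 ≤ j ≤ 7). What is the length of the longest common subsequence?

   ''  b  a  b  c  b  b  c
''  0  0  0  0  0  0  0  0
 a  0  0  1  1  1  1  1  1
 c  0  0  1  1  2  2  2  2
 a  0  0  1  1  2  2  2  2
 a  0  0  1  1  2  2  2  2
 c  0  0  1  1  2  2  2  3
 c  0  0  1  1  2  2  2  3

3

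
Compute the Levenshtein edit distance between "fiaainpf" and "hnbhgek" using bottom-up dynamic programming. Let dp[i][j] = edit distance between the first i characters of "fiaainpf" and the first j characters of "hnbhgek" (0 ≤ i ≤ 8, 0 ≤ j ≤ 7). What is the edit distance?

   ''  h  n  b  h  g  e  k
''  0  1  2  3  4  5  6  7
 f  1  1  2  3  4  5  6  7
 i  2  2  2  3  4  5  6  7
 a  3  3  3  3  4  5  6  7
 a  4  4  4  4  4  5  6  7
 i  5  5  5  5  5  5  6  7
 n  6  6  5  6  6  6  6  7
 p  7  7  6  6  7  7  7  7
 f  8  8  7  7  7  8  8  8

8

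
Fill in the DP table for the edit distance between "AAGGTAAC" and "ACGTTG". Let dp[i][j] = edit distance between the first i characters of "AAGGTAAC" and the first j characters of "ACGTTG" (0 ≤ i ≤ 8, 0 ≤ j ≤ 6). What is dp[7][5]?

   ''  A  C  G  T  T  G
''  0  1  2  3  4  5  6
 A  1  0  1  2  3  4  5
 A  2  1  1  2  3  4  5
 G  3  2  2  1  2  3  4
 G  4  3  3  2  2  3  3
 T  5  4  4  3  2  2  3
 A  6  5  5  4  3  3  3
 A  7  6  6  5  4  4  4
 C  8  7  6  6  5  5  5

4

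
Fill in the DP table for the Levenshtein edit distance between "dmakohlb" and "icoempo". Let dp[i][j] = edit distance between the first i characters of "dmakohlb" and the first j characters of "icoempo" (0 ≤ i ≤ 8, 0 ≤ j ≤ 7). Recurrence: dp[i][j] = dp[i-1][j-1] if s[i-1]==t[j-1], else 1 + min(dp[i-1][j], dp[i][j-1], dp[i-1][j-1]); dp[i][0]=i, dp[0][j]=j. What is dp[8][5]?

7

   ''  i  c  o  e  m  p  o
''  0  1  2  3  4  5  6  7
 d  1  1  2  3  4  5  6  7
 m  2  2  2  3  4  4  5  6
 a  3  3  3  3  4  5  5  6
 k  4  4  4  4  4  5  6  6
 o  5  5  5  4  5  5  6  6
 h  6  6  6  5  5  6  6  7
 l  7  7  7  6  6  6  7  7
 b  8  8  8  7  7  7  7  8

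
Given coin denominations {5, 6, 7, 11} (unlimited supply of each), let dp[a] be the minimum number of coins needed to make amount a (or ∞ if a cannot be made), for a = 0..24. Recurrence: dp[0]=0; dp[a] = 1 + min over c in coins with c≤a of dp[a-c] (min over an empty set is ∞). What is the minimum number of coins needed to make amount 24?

 a  0  1  2  3  4  5  6  7  8  9 10 11 12 13 14 15 16 17 18 19 20 21 22 23 24
dp  0  -  -  -  -  1  1  1  -  -  2  1  2  2  2  3  2  2  2  3  3  3  2  3  3
(- denotes ∞ / unreachable)

3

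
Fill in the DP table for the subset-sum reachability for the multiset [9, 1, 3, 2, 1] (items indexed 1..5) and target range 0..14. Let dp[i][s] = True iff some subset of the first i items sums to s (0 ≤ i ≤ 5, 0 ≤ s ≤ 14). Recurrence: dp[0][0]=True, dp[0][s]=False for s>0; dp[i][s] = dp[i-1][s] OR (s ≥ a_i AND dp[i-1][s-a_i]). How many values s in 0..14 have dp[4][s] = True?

i\s   0   1   2   3   4   5   6   7   8   9  10  11  12  13  14
  0   T   F   F   F   F   F   F   F   F   F   F   F   F   F   F
  1   T   F   F   F   F   F   F   F   F   T   F   F   F   F   F
  2   T   T   F   F   F   F   F   F   F   T   T   F   F   F   F
  3   T   T   F   T   T   F   F   F   F   T   T   F   T   T   F
  4   T   T   T   T   T   T   T   F   F   T   T   T   T   T   T
  5   T   T   T   T   T   T   T   T   F   T   T   T   T   T   T

13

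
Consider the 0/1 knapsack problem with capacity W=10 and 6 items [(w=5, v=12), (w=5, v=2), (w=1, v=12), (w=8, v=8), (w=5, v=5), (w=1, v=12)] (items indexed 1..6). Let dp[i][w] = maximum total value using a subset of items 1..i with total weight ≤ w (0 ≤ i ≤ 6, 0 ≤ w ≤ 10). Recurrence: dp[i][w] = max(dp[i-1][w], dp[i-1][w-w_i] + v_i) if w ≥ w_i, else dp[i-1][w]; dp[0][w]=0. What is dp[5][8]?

i\w   0   1   2   3   4   5   6   7   8   9  10
  0   0   0   0   0   0   0   0   0   0   0   0
  1   0   0   0   0   0  12  12  12  12  12  12
  2   0   0   0   0   0  12  12  12  12  12  14
  3   0  12  12  12  12  12  24  24  24  24  24
  4   0  12  12  12  12  12  24  24  24  24  24
  5   0  12  12  12  12  12  24  24  24  24  24
  6   0  12  24  24  24  24  24  36  36  36  36

24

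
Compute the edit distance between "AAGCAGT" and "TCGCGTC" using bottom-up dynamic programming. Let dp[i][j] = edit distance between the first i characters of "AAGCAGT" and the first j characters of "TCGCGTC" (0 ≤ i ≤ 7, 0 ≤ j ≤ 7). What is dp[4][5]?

3

   ''  T  C  G  C  G  T  C
''  0  1  2  3  4  5  6  7
 A  1  1  2  3  4  5  6  7
 A  2  2  2  3  4  5  6  7
 G  3  3  3  2  3  4  5  6
 C  4  4  3  3  2  3  4  5
 A  5  5  4  4  3  3  4  5
 G  6  6  5  4  4  3  4  5
 T  7  6  6  5  5  4  3  4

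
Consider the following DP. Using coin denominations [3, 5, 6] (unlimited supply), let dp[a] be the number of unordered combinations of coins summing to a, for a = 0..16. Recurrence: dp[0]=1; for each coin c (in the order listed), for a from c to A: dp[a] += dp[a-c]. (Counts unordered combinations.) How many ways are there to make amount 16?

2

after  coin     0     1     2     3     4     5     6     7     8     9    10    11    12    13    14    15    16
          3     1     0     0     1     0     0     1     0     0     1     0     0     1     0     0     1     0
          5     1     0     0     1     0     1     1     0     1     1     1     1     1     1     1     2     1
          6     1     0     0     1     0     1     2     0     1     2     1     2     3     1     2     4     2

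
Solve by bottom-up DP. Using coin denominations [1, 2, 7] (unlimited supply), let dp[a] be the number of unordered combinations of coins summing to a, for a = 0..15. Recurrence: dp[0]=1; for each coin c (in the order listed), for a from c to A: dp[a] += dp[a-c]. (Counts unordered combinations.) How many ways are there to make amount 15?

after  coin     0     1     2     3     4     5     6     7     8     9    10    11    12    13    14    15
          1     1     1     1     1     1     1     1     1     1     1     1     1     1     1     1     1
          2     1     1     2     2     3     3     4     4     5     5     6     6     7     7     8     8
          7     1     1     2     2     3     3     4     5     6     7     8     9    10    11    13    14

14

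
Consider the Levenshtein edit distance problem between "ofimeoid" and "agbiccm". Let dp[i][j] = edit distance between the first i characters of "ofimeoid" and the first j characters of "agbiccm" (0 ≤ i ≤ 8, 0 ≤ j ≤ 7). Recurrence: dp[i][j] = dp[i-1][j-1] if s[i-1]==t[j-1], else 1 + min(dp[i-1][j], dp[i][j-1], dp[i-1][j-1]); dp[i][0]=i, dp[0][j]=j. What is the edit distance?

   ''  a  g  b  i  c  c  m
''  0  1  2  3  4  5  6  7
 o  1  1  2  3  4  5  6  7
 f  2  2  2  3  4  5  6  7
 i  3  3  3  3  3  4  5  6
 m  4  4  4  4  4  4  5  5
 e  5  5  5  5  5  5  5  6
 o  6  6  6  6  6  6  6  6
 i  7  7  7  7  6  7  7  7
 d  8  8  8  8  7  7  8  8

8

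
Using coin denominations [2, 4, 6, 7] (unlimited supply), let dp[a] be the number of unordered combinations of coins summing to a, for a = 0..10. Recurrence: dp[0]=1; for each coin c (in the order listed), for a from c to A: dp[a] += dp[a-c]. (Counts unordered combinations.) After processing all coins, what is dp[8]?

after  coin     0     1     2     3     4     5     6     7     8     9    10
          2     1     0     1     0     1     0     1     0     1     0     1
          4     1     0     1     0     2     0     2     0     3     0     3
          6     1     0     1     0     2     0     3     0     4     0     5
          7     1     0     1     0     2     0     3     1     4     1     5

4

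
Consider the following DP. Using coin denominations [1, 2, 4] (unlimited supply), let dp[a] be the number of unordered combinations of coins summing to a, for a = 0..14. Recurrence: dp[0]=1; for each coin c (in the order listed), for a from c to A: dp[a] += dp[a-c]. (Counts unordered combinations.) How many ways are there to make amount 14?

after  coin     0     1     2     3     4     5     6     7     8     9    10    11    12    13    14
          1     1     1     1     1     1     1     1     1     1     1     1     1     1     1     1
          2     1     1     2     2     3     3     4     4     5     5     6     6     7     7     8
          4     1     1     2     2     4     4     6     6     9     9    12    12    16    16    20

20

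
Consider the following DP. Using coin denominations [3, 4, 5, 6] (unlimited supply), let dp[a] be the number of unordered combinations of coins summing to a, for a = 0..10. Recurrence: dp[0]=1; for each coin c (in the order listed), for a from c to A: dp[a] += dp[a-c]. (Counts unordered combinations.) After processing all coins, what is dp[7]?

1

after  coin     0     1     2     3     4     5     6     7     8     9    10
          3     1     0     0     1     0     0     1     0     0     1     0
          4     1     0     0     1     1     0     1     1     1     1     1
          5     1     0     0     1     1     1     1     1     2     2     2
          6     1     0     0     1     1     1     2     1     2     3     3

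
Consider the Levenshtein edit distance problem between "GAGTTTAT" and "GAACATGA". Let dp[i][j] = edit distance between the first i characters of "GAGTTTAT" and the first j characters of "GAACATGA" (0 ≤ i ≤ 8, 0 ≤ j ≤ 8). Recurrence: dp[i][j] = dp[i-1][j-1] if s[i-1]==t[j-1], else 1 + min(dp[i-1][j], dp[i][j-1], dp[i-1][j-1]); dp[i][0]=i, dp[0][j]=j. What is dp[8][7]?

   ''  G  A  A  C  A  T  G  A
''  0  1  2  3  4  5  6  7  8
 G  1  0  1  2  3  4  5  6  7
 A  2  1  0  1  2  3  4  5  6
 G  3  2  1  1  2  3  4  4  5
 T  4  3  2  2  2  3  3  4  5
 T  5  4  3  3  3  3  3  4  5
 T  6  5  4  4  4  4  3  4  5
 A  7  6  5  4  5  4  4  4  4
 T  8  7  6  5  5  5  4  5  5

5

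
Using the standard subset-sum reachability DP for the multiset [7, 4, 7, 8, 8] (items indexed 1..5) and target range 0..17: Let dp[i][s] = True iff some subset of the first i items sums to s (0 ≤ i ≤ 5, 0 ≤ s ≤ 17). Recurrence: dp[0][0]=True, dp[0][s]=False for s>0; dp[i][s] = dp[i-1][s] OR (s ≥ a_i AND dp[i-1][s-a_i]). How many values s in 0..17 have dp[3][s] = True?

i\s   0   1   2   3   4   5   6   7   8   9  10  11  12  13  14  15  16  17
  0   T   F   F   F   F   F   F   F   F   F   F   F   F   F   F   F   F   F
  1   T   F   F   F   F   F   F   T   F   F   F   F   F   F   F   F   F   F
  2   T   F   F   F   T   F   F   T   F   F   F   T   F   F   F   F   F   F
  3   T   F   F   F   T   F   F   T   F   F   F   T   F   F   T   F   F   F
  4   T   F   F   F   T   F   F   T   T   F   F   T   T   F   T   T   F   F
  5   T   F   F   F   T   F   F   T   T   F   F   T   T   F   T   T   T   F

5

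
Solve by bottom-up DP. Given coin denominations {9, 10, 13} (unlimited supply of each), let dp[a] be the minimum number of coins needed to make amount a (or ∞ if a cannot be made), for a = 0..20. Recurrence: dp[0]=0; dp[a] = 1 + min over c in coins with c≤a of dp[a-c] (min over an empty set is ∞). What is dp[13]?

 a  0  1  2  3  4  5  6  7  8  9 10 11 12 13 14 15 16 17 18 19 20
dp  0  -  -  -  -  -  -  -  -  1  1  -  -  1  -  -  -  -  2  2  2
(- denotes ∞ / unreachable)

1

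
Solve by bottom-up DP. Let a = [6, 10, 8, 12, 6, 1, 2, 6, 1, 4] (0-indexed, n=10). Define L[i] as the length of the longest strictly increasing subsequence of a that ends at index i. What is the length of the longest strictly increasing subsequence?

3

   i    0    1    2    3    4    5    6    7    8    9
a[i]    6   10    8   12    6    1    2    6    1    4
L[i]    1    2    2    3    1    1    2    3    1    3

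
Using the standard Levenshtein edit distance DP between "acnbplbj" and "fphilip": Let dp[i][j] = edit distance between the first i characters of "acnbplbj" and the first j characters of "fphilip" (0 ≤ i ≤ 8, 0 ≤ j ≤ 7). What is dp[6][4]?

6

   ''  f  p  h  i  l  i  p
''  0  1  2  3  4  5  6  7
 a  1  1  2  3  4  5  6  7
 c  2  2  2  3  4  5  6  7
 n  3  3  3  3  4  5  6  7
 b  4  4  4  4  4  5  6  7
 p  5  5  4  5  5  5  6  6
 l  6  6  5  5  6  5  6  7
 b  7  7  6  6  6  6  6  7
 j  8  8  7  7  7  7  7  7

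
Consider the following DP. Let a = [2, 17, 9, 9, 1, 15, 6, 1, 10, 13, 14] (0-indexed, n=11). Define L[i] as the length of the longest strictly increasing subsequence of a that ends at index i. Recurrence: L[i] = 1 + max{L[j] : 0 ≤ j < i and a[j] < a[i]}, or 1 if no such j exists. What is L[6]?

   i    0    1    2    3    4    5    6    7    8    9   10
a[i]    2   17    9    9    1   15    6    1   10   13   14
L[i]    1    2    2    2    1    3    2    1    3    4    5

2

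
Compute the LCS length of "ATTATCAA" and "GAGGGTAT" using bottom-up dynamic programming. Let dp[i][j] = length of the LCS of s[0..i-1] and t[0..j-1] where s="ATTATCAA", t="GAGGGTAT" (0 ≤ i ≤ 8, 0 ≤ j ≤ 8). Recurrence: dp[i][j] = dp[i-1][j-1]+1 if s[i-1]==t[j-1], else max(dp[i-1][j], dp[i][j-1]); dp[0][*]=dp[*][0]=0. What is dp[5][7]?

3

   ''  G  A  G  G  G  T  A  T
''  0  0  0  0  0  0  0  0  0
 A  0  0  1  1  1  1  1  1  1
 T  0  0  1  1  1  1  2  2  2
 T  0  0  1  1  1  1  2  2  3
 A  0  0  1  1  1  1  2  3  3
 T  0  0  1  1  1  1  2  3  4
 C  0  0  1  1  1  1  2  3  4
 A  0  0  1  1  1  1  2  3  4
 A  0  0  1  1  1  1  2  3  4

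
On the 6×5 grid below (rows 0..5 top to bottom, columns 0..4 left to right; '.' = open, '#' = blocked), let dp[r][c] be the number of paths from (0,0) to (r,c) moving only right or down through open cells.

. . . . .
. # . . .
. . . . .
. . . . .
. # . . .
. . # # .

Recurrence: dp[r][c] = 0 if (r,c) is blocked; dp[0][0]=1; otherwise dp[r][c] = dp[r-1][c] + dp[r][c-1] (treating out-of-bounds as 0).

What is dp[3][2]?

r\c   0   1   2   3   4
  0   1   1   1   1   1
  1   1   0   1   2   3
  2   1   1   2   4   7
  3   1   2   4   8  15
  4   1   0   4  12  27
  5   1   1   0   0  27

4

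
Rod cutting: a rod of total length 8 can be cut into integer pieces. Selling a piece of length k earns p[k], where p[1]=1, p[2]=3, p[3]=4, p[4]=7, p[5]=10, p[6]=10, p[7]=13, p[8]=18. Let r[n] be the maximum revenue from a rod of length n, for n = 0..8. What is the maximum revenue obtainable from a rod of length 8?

   n    0    1    2    3    4    5    6    7    8
r[n]    0    1    3    4    7   10   11   13   18

18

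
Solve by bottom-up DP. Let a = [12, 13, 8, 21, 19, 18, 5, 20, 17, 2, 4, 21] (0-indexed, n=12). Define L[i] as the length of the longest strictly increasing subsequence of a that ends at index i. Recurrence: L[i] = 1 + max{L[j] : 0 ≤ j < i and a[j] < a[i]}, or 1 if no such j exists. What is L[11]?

5

   i    0    1    2    3    4    5    6    7    8    9   10   11
a[i]   12   13    8   21   19   18    5   20   17    2    4   21
L[i]    1    2    1    3    3    3    1    4    3    1    2    5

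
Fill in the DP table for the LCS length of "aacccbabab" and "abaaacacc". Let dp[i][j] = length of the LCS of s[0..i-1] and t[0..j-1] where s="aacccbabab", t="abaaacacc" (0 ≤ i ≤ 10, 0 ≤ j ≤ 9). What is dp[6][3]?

2

   ''  a  b  a  a  a  c  a  c  c
''  0  0  0  0  0  0  0  0  0  0
 a  0  1  1  1  1  1  1  1  1  1
 a  0  1  1  2  2  2  2  2  2  2
 c  0  1  1  2  2  2  3  3  3  3
 c  0  1  1  2  2  2  3  3  4  4
 c  0  1  1  2  2  2  3  3  4  5
 b  0  1  2  2  2  2  3  3  4  5
 a  0  1  2  3  3  3  3  4  4  5
 b  0  1  2  3  3  3  3  4  4  5
 a  0  1  2  3  4  4  4  4  4  5
 b  0  1  2  3  4  4  4  4  4  5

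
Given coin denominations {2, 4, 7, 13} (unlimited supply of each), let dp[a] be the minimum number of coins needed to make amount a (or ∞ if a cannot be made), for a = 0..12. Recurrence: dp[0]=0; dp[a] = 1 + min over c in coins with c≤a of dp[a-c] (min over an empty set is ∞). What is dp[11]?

2

 a  0  1  2  3  4  5  6  7  8  9 10 11 12
dp  0  -  1  -  1  -  2  1  2  2  3  2  3
(- denotes ∞ / unreachable)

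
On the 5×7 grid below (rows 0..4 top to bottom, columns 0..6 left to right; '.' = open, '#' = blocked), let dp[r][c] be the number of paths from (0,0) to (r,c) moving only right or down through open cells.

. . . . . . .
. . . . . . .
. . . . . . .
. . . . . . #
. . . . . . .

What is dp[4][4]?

r\c   0   1   2   3   4   5   6
  0   1   1   1   1   1   1   1
  1   1   2   3   4   5   6   7
  2   1   3   6  10  15  21  28
  3   1   4  10  20  35  56   0
  4   1   5  15  35  70 126 126

70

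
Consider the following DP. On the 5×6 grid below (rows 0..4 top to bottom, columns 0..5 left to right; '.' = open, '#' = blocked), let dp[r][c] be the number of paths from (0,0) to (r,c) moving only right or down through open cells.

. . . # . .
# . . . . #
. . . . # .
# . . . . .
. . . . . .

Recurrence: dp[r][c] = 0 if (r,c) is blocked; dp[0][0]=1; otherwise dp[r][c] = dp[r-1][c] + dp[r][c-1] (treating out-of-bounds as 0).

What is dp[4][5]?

32

r\c   0   1   2   3   4   5
  0   1   1   1   0   0   0
  1   0   1   2   2   2   0
  2   0   1   3   5   0   0
  3   0   1   4   9   9   9
  4   0   1   5  14  23  32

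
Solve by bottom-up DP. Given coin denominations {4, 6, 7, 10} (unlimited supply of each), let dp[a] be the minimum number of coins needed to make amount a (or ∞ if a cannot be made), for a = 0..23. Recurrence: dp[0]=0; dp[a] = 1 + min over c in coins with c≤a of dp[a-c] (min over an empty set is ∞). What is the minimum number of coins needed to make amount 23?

 a  0  1  2  3  4  5  6  7  8  9 10 11 12 13 14 15 16 17 18 19 20 21 22 23
dp  0  -  -  -  1  -  1  1  2  -  1  2  2  2  2  3  2  2  3  3  2  3  3  3
(- denotes ∞ / unreachable)

3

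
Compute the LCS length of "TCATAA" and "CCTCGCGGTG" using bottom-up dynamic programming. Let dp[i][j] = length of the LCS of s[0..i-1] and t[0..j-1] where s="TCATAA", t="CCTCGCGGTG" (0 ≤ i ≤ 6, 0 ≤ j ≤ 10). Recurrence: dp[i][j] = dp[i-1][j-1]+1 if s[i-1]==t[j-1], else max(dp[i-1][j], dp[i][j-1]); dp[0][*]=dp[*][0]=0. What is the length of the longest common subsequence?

3

   ''  C  C  T  C  G  C  G  G  T  G
''  0  0  0  0  0  0  0  0  0  0  0
 T  0  0  0  1  1  1  1  1  1  1  1
 C  0  1  1  1  2  2  2  2  2  2  2
 A  0  1  1  1  2  2  2  2  2  2  2
 T  0  1  1  2  2  2  2  2  2  3  3
 A  0  1  1  2  2  2  2  2  2  3  3
 A  0  1  1  2  2  2  2  2  2  3  3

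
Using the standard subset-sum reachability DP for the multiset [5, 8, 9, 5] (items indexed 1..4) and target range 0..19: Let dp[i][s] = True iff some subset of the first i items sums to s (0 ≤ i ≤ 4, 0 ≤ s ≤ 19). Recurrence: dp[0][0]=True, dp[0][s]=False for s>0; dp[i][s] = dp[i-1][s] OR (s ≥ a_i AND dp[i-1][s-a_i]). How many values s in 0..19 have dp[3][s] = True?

7

i\s   0   1   2   3   4   5   6   7   8   9  10  11  12  13  14  15  16  17  18  19
  0   T   F   F   F   F   F   F   F   F   F   F   F   F   F   F   F   F   F   F   F
  1   T   F   F   F   F   T   F   F   F   F   F   F   F   F   F   F   F   F   F   F
  2   T   F   F   F   F   T   F   F   T   F   F   F   F   T   F   F   F   F   F   F
  3   T   F   F   F   F   T   F   F   T   T   F   F   F   T   T   F   F   T   F   F
  4   T   F   F   F   F   T   F   F   T   T   T   F   F   T   T   F   F   T   T   T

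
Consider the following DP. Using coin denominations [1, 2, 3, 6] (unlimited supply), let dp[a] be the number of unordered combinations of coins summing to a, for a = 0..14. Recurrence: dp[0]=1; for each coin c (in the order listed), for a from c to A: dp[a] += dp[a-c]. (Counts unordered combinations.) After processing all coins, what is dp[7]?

after  coin     0     1     2     3     4     5     6     7     8     9    10    11    12    13    14
          1     1     1     1     1     1     1     1     1     1     1     1     1     1     1     1
          2     1     1     2     2     3     3     4     4     5     5     6     6     7     7     8
          3     1     1     2     3     4     5     7     8    10    12    14    16    19    21    24
          6     1     1     2     3     4     5     8     9    12    15    18    21    27    30    36

9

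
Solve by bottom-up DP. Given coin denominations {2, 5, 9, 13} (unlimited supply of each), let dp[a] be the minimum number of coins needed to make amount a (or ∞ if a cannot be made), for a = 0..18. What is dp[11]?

 a  0  1  2  3  4  5  6  7  8  9 10 11 12 13 14 15 16 17 18
dp  0  -  1  -  2  1  3  2  4  1  2  2  3  1  2  2  3  3  2
(- denotes ∞ / unreachable)

2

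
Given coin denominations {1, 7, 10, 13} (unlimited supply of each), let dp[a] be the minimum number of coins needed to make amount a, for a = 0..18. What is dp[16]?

4

 a  0  1  2  3  4  5  6  7  8  9 10 11 12 13 14 15 16 17 18
dp  0  1  2  3  4  5  6  1  2  3  1  2  3  1  2  3  4  2  3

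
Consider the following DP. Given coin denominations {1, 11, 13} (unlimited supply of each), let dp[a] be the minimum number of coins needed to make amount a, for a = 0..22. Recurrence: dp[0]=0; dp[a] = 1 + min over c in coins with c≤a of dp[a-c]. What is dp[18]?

6

 a  0  1  2  3  4  5  6  7  8  9 10 11 12 13 14 15 16 17 18 19 20 21 22
dp  0  1  2  3  4  5  6  7  8  9 10  1  2  1  2  3  4  5  6  7  8  9  2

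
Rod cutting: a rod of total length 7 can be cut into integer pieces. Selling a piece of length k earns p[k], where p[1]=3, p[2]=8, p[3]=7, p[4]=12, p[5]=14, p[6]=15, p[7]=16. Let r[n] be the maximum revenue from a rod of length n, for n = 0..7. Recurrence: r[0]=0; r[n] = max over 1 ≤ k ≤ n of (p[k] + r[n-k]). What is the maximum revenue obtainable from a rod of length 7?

27

   n    0    1    2    3    4    5    6    7
r[n]    0    3    8   11   16   19   24   27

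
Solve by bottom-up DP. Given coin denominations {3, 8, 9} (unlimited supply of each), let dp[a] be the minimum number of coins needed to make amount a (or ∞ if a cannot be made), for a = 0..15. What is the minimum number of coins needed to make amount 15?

 a  0  1  2  3  4  5  6  7  8  9 10 11 12 13 14 15
dp  0  -  -  1  -  -  2  -  1  1  -  2  2  -  3  3
(- denotes ∞ / unreachable)

3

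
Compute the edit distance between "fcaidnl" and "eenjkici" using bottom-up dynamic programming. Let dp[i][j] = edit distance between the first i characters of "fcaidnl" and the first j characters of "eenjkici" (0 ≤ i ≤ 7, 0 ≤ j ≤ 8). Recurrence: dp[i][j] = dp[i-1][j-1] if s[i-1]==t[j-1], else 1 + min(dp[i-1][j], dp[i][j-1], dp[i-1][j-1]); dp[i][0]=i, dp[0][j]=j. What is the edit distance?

   ''  e  e  n  j  k  i  c  i
''  0  1  2  3  4  5  6  7  8
 f  1  1  2  3  4  5  6  7  8
 c  2  2  2  3  4  5  6  6  7
 a  3  3  3  3  4  5  6  7  7
 i  4  4  4  4  4  5  5  6  7
 d  5  5  5  5  5  5  6  6  7
 n  6  6  6  5  6  6  6  7  7
 l  7  7  7  6  6  7  7  7  8

8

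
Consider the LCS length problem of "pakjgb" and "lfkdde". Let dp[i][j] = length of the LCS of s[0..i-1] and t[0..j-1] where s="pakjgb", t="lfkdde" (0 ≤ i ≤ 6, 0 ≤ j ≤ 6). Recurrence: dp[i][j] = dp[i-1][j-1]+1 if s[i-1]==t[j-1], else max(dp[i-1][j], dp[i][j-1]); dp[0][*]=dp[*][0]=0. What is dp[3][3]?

   ''  l  f  k  d  d  e
''  0  0  0  0  0  0  0
 p  0  0  0  0  0  0  0
 a  0  0  0  0  0  0  0
 k  0  0  0  1  1  1  1
 j  0  0  0  1  1  1  1
 g  0  0  0  1  1  1  1
 b  0  0  0  1  1  1  1

1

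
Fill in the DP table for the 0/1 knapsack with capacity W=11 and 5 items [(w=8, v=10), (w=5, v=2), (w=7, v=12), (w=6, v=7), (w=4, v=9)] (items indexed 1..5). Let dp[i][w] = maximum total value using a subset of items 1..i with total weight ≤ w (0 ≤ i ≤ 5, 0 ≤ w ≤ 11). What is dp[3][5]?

2

i\w   0   1   2   3   4   5   6   7   8   9  10  11
  0   0   0   0   0   0   0   0   0   0   0   0   0
  1   0   0   0   0   0   0   0   0  10  10  10  10
  2   0   0   0   0   0   2   2   2  10  10  10  10
  3   0   0   0   0   0   2   2  12  12  12  12  12
  4   0   0   0   0   0   2   7  12  12  12  12  12
  5   0   0   0   0   9   9   9  12  12  12  16  21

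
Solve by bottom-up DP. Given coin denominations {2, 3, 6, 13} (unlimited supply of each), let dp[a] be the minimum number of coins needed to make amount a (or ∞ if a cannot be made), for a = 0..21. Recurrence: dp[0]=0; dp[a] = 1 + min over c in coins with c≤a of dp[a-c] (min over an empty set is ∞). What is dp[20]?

 a  0  1  2  3  4  5  6  7  8  9 10 11 12 13 14 15 16 17 18 19 20 21
dp  0  -  1  1  2  2  1  3  2  2  3  3  2  1  3  2  2  3  3  2  4  3
(- denotes ∞ / unreachable)

4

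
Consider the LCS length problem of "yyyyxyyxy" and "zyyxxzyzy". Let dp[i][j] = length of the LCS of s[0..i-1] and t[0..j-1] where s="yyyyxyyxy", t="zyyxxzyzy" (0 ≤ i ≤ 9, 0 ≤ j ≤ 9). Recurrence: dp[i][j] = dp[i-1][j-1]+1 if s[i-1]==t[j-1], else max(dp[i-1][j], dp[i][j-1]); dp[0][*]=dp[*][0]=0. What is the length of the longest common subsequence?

5

   ''  z  y  y  x  x  z  y  z  y
''  0  0  0  0  0  0  0  0  0  0
 y  0  0  1  1  1  1  1  1  1  1
 y  0  0  1  2  2  2  2  2  2  2
 y  0  0  1  2  2  2  2  3  3  3
 y  0  0  1  2  2  2  2  3  3  4
 x  0  0  1  2  3  3  3  3  3  4
 y  0  0  1  2  3  3  3  4  4  4
 y  0  0  1  2  3  3  3  4  4  5
 x  0  0  1  2  3  4  4  4  4  5
 y  0  0  1  2  3  4  4  5  5  5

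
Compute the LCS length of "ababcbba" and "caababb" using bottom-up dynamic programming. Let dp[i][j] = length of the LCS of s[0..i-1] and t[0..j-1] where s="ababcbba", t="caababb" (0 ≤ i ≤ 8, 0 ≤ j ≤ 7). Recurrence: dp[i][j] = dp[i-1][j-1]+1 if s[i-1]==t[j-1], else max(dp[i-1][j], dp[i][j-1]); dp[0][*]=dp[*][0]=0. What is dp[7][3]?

2

   ''  c  a  a  b  a  b  b
''  0  0  0  0  0  0  0  0
 a  0  0  1  1  1  1  1  1
 b  0  0  1  1  2  2  2  2
 a  0  0  1  2  2  3  3  3
 b  0  0  1  2  3  3  4  4
 c  0  1  1  2  3  3  4  4
 b  0  1  1  2  3  3  4  5
 b  0  1  1  2  3  3  4  5
 a  0  1  2  2  3  4  4  5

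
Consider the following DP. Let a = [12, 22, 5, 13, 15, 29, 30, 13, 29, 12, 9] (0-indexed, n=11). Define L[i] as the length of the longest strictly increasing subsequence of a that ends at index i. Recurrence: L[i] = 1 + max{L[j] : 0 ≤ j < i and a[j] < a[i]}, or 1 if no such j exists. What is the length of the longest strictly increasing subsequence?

   i    0    1    2    3    4    5    6    7    8    9   10
a[i]   12   22    5   13   15   29   30   13   29   12    9
L[i]    1    2    1    2    3    4    5    2    4    2    2

5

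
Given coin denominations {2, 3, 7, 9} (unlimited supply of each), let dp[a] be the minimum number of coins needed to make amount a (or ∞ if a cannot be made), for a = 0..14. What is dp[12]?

2

 a  0  1  2  3  4  5  6  7  8  9 10 11 12 13 14
dp  0  -  1  1  2  2  2  1  3  1  2  2  2  3  2
(- denotes ∞ / unreachable)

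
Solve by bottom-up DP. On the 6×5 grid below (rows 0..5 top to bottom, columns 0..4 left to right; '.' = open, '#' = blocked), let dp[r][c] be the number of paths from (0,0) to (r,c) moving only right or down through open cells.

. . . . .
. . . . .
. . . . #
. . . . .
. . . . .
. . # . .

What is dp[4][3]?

r\c   0   1   2   3   4
  0   1   1   1   1   1
  1   1   2   3   4   5
  2   1   3   6  10   0
  3   1   4  10  20  20
  4   1   5  15  35  55
  5   1   6   0  35  90

35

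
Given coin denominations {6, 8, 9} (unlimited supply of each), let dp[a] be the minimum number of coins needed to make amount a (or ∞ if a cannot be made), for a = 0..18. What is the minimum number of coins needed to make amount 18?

2

 a  0  1  2  3  4  5  6  7  8  9 10 11 12 13 14 15 16 17 18
dp  0  -  -  -  -  -  1  -  1  1  -  -  2  -  2  2  2  2  2
(- denotes ∞ / unreachable)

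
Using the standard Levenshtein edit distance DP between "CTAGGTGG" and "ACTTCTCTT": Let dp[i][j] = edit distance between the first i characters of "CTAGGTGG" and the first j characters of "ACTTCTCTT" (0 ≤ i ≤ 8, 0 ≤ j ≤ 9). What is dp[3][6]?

4

   ''  A  C  T  T  C  T  C  T  T
''  0  1  2  3  4  5  6  7  8  9
 C  1  1  1  2  3  4  5  6  7  8
 T  2  2  2  1  2  3  4  5  6  7
 A  3  2  3  2  2  3  4  5  6  7
 G  4  3  3  3  3  3  4  5  6  7
 G  5  4  4  4  4  4  4  5  6  7
 T  6  5  5  4  4  5  4  5  5  6
 G  7  6  6  5  5  5  5  5  6  6
 G  8  7  7  6  6  6  6  6  6  7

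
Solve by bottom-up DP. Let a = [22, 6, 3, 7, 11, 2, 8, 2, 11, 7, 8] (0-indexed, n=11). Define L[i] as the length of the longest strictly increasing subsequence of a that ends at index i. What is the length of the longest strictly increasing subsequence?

4

   i    0    1    2    3    4    5    6    7    8    9   10
a[i]   22    6    3    7   11    2    8    2   11    7    8
L[i]    1    1    1    2    3    1    3    1    4    2    3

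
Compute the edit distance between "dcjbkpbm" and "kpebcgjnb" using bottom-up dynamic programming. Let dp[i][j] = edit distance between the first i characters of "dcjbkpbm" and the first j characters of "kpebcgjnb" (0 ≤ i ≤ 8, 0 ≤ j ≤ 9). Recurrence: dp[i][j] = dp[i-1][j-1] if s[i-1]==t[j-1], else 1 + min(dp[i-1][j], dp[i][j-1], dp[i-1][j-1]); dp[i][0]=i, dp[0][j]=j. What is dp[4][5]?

4

   ''  k  p  e  b  c  g  j  n  b
''  0  1  2  3  4  5  6  7  8  9
 d  1  1  2  3  4  5  6  7  8  9
 c  2  2  2  3  4  4  5  6  7  8
 j  3  3  3  3  4  5  5  5  6  7
 b  4  4  4  4  3  4  5  6  6  6
 k  5  4  5  5  4  4  5  6  7  7
 p  6  5  4  5  5  5  5  6  7  8
 b  7  6  5  5  5  6  6  6  7  7
 m  8  7  6  6  6  6  7  7  7  8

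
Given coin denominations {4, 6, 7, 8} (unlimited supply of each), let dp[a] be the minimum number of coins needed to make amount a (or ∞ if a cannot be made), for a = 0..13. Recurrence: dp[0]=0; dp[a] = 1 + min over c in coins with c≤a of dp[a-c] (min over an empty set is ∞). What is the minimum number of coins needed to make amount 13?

2

 a  0  1  2  3  4  5  6  7  8  9 10 11 12 13
dp  0  -  -  -  1  -  1  1  1  -  2  2  2  2
(- denotes ∞ / unreachable)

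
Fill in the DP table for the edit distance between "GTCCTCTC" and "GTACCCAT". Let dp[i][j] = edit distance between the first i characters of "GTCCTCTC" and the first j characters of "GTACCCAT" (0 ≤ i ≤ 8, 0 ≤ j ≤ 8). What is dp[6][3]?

4

   ''  G  T  A  C  C  C  A  T
''  0  1  2  3  4  5  6  7  8
 G  1  0  1  2  3  4  5  6  7
 T  2  1  0  1  2  3  4  5  6
 C  3  2  1  1  1  2  3  4  5
 C  4  3  2  2  1  1  2  3  4
 T  5  4  3  3  2  2  2  3  3
 C  6  5  4  4  3  2  2  3  4
 T  7  6  5  5  4  3  3  3  3
 C  8  7  6  6  5  4  3  4  4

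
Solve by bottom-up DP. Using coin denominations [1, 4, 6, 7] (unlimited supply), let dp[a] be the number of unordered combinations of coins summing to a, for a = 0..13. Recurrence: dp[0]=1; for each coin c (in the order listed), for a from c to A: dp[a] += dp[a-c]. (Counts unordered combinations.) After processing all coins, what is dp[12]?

9

after  coin     0     1     2     3     4     5     6     7     8     9    10    11    12    13
          1     1     1     1     1     1     1     1     1     1     1     1     1     1     1
          4     1     1     1     1     2     2     2     2     3     3     3     3     4     4
          6     1     1     1     1     2     2     3     3     4     4     5     5     7     7
          7     1     1     1     1     2     2     3     4     5     5     6     7     9    10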